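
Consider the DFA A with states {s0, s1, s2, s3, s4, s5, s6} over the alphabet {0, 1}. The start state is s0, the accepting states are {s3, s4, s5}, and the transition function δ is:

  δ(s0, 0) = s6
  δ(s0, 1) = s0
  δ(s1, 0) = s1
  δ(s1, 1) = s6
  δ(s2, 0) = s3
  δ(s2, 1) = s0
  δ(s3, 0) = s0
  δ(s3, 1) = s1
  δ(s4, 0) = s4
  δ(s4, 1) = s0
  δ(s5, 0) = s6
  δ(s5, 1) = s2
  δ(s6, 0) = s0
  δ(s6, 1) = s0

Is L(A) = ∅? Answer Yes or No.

The states reachable from the start state are {s0, s6}.
None of the accepting states {s3, s4, s5} is reachable, so no string is accepted and L(A) = ∅.

Yes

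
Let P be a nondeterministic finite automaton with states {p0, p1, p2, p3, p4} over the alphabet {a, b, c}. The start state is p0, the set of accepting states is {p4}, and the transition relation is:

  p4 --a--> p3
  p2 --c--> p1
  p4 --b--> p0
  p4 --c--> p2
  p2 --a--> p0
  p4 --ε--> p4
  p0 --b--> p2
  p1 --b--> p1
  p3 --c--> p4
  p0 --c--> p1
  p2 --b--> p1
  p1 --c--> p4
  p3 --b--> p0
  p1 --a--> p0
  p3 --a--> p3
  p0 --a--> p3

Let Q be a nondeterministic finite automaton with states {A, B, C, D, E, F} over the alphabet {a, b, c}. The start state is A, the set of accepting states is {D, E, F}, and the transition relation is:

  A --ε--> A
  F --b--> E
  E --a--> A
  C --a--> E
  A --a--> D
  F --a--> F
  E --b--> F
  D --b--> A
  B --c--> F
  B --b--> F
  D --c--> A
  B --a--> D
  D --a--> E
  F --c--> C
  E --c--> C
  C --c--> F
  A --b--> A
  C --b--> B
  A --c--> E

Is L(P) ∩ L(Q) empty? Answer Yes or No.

No

The string bbc is accepted by both P and Q.
Hence L(P) ∩ L(Q) ≠ ∅.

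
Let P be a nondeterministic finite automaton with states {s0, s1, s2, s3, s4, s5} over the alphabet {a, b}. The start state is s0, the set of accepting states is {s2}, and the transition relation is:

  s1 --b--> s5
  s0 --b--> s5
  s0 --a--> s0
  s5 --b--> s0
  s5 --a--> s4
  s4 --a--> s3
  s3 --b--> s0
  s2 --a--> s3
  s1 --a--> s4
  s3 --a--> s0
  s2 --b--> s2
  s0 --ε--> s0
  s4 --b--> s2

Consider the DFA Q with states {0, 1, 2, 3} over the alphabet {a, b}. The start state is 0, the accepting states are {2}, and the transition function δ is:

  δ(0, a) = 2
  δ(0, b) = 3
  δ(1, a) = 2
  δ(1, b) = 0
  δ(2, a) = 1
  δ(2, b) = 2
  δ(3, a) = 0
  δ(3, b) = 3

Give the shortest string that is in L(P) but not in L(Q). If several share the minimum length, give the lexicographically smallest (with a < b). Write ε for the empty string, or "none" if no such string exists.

bab

The string bab is accepted by P but not by Q.
No shorter string lies in the difference, and bab is the lexicographically first length-3 string in L(P) \ L(Q).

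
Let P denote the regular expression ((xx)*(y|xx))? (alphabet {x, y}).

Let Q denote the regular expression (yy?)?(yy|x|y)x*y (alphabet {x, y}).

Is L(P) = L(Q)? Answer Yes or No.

No

The empty string ε is accepted by P but rejected by Q.
So L(P) ≠ L(Q).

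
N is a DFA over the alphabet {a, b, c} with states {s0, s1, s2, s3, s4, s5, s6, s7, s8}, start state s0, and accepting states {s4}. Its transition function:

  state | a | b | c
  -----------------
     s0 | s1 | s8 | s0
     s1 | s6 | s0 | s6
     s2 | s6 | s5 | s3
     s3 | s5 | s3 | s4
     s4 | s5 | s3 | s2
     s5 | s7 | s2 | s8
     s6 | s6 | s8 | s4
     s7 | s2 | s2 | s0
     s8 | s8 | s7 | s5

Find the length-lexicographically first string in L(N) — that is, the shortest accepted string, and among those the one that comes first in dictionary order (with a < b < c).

aac

A breadth-first search from s0 reaches an accepting state first via the path s0 → s1 → s6 → s4 on input aac.
No string of length < 3 is accepted (BFS exhausts all shorter strings without reaching an accepting state), and aac is the lexicographically least accepting string of length 3.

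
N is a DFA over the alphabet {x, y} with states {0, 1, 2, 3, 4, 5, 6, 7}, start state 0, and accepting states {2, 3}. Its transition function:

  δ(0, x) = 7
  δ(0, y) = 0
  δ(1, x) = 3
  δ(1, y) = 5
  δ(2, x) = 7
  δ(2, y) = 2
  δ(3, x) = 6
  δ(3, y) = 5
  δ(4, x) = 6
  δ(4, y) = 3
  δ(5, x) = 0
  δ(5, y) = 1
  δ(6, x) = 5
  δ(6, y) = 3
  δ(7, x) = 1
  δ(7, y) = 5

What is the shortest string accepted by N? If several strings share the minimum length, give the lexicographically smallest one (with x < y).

xxx

A breadth-first search from 0 reaches an accepting state first via the path 0 → 7 → 1 → 3 on input xxx.
No string of length < 3 is accepted (BFS exhausts all shorter strings without reaching an accepting state), and xxx is the lexicographically least accepting string of length 3.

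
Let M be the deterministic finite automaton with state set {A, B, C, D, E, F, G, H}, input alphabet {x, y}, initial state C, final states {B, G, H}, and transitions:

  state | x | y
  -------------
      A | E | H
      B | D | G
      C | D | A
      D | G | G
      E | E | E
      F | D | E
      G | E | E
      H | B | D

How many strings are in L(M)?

9

The useful subgraph on states {A, B, C, D, G, H} is acyclic, so L(M) is finite; the longest accepting path visits 6 useful states, giving maximum string length 5.
Counting accepting paths from C by length: 3 of length 2, 1 of length 3, 3 of length 4, 2 of length 5. Total 9.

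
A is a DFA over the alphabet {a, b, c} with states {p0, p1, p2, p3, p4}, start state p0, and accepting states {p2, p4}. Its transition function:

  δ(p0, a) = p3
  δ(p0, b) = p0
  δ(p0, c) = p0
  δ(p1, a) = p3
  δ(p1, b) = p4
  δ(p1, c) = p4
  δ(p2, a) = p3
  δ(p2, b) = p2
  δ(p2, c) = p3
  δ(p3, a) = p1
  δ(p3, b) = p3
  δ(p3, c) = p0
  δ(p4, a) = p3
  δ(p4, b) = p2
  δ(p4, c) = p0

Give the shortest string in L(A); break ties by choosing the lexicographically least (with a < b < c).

aab

A breadth-first search from p0 reaches an accepting state first via the path p0 → p3 → p1 → p4 on input aab.
No string of length < 3 is accepted (BFS exhausts all shorter strings without reaching an accepting state), and aab is the lexicographically least accepting string of length 3.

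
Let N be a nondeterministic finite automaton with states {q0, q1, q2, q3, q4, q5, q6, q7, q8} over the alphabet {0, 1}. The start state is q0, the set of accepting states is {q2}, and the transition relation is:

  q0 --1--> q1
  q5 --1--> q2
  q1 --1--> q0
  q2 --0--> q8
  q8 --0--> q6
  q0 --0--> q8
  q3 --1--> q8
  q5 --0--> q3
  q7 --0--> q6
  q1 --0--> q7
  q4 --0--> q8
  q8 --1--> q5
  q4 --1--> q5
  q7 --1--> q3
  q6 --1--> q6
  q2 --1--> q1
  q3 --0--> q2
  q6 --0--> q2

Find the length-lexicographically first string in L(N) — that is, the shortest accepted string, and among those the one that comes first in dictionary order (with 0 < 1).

A breadth-first search from q0 reaches an accepting state first via the path q0 → q8 → q6 → q2 on input 000.
No string of length < 3 is accepted (BFS exhausts all shorter strings without reaching an accepting state), and 000 is the lexicographically least accepting string of length 3.

000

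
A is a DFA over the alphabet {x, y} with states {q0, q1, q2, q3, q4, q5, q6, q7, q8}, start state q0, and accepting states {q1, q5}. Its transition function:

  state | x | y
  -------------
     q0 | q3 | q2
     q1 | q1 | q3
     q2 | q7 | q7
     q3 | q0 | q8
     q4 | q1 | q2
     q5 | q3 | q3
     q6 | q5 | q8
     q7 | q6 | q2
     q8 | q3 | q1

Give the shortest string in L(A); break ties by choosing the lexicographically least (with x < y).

xyy

A breadth-first search from q0 reaches an accepting state first via the path q0 → q3 → q8 → q1 on input xyy.
No string of length < 3 is accepted (BFS exhausts all shorter strings without reaching an accepting state), and xyy is the lexicographically least accepting string of length 3.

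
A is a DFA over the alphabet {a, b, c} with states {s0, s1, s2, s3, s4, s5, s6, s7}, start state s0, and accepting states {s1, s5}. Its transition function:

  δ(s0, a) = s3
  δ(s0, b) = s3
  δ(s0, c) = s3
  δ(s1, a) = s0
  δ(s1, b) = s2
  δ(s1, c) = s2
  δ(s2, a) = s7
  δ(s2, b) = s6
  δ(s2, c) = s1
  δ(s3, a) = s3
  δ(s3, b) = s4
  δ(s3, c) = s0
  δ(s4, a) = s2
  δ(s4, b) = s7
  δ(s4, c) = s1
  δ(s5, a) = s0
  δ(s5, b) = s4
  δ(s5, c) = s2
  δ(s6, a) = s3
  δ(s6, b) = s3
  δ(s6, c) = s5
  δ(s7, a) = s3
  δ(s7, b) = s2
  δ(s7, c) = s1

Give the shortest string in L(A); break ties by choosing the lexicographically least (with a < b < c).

A breadth-first search from s0 reaches an accepting state first via the path s0 → s3 → s4 → s1 on input abc.
No string of length < 3 is accepted (BFS exhausts all shorter strings without reaching an accepting state), and abc is the lexicographically least accepting string of length 3.

abc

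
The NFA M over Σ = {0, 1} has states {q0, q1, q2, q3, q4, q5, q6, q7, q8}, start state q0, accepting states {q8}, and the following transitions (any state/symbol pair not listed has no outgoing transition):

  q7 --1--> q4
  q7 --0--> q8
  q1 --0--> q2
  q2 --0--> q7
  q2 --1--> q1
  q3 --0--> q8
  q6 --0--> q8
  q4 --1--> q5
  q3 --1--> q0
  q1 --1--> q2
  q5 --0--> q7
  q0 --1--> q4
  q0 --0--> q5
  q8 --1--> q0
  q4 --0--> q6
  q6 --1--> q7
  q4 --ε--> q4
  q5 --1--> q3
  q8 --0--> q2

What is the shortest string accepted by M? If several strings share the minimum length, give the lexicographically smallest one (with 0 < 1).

A breadth-first search from q0 reaches an accepting state first via the path q0 → q5 → q7 → q8 on input 000.
No string of length < 3 is accepted (BFS exhausts all shorter strings without reaching an accepting state), and 000 is the lexicographically least accepting string of length 3.

000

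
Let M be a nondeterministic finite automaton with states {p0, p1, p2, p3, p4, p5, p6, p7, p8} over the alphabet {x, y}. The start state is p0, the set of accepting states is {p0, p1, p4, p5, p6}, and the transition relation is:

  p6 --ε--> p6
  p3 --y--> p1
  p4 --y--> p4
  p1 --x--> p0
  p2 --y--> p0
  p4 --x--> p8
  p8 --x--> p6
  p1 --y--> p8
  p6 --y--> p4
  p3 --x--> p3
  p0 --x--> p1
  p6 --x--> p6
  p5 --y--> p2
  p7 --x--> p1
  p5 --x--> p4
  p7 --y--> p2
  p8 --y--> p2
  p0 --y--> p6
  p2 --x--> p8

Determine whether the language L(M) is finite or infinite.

State p0 is reachable from the start and can reach an accepting state, and it lies on the cycle p0 → p1 → p0.
Traversing that cycle any number of times yields accepted strings of unbounded length, so the language is infinite.

infinite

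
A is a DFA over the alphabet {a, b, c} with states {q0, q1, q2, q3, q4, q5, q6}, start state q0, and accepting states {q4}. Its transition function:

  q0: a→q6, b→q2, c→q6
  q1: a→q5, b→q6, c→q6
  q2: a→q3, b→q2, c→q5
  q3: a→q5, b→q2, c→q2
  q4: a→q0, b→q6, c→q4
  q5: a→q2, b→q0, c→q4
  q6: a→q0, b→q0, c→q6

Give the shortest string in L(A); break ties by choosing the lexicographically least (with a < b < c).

A breadth-first search from q0 reaches an accepting state first via the path q0 → q2 → q5 → q4 on input bcc.
No string of length < 3 is accepted (BFS exhausts all shorter strings without reaching an accepting state), and bcc is the lexicographically least accepting string of length 3.

bcc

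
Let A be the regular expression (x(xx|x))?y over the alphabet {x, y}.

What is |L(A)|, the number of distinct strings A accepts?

The expression has no Kleene star, so L(A) is finite. Expanding the alternatives gives {y, xxy, xxxy}.
That is 1 of length 1, 1 of length 3, 1 of length 4: 3 strings in all.

3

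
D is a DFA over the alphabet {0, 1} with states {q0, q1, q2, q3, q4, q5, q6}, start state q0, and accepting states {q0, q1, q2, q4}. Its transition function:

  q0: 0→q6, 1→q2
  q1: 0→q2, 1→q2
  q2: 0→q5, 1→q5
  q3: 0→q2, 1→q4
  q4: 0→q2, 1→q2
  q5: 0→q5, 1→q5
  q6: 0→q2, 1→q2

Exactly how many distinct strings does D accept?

The useful subgraph on states {q0, q2, q6} is acyclic, so L(D) is finite; the longest accepting path visits 3 useful states, giving maximum string length 2.
Counting accepting paths from q0 by length: 1 of length 0, 1 of length 1, 2 of length 2. Total 4.

4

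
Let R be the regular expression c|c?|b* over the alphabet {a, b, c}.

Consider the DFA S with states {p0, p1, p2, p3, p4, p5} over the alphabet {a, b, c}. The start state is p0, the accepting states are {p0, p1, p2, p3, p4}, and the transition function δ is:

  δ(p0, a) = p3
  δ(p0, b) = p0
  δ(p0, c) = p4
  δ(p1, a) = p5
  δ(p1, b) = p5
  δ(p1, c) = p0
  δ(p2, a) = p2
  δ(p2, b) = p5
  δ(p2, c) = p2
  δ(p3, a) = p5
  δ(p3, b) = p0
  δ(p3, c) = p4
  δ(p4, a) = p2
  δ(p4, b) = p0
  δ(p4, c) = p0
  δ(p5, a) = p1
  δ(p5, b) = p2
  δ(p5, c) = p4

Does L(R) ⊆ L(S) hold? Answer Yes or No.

Converting the expression R to a DFA (subset construction, then merging equivalent states) gives the minimal DFA with states {r0, r1, r2, r3}, start state r0, accepting states {r0, r2, r3} and transitions r0: a→r1, b→r2, c→r3; r1: a→r1, b→r1, c→r1; r2: a→r1, b→r2, c→r1; r3: a→r1, b→r1, c→r1.
Exploring the product automaton R × S from the start pair (r0, p0), following both machines on each input symbol, reaches 9 state pairs: (r0, p0), (r1, p3), (r2, p0), (r3, p4), (r1, p5), (r1, p0), (r1, p4), (r1, p2), (r1, p1).
R accepts in {r0, r2, r3} and S accepts in {p0, p1, p2, p3, p4}. The reachable pairs whose R-component is accepting are (r0, p0), (r2, p0), (r3, p4); in each of them the S-component is accepting too, so the product for L(R) \ L(S) (R-component accepting, S-component rejecting) has no reachable accepting pair and the difference is empty.
Hence every string in L(R) is also in L(S).

Yes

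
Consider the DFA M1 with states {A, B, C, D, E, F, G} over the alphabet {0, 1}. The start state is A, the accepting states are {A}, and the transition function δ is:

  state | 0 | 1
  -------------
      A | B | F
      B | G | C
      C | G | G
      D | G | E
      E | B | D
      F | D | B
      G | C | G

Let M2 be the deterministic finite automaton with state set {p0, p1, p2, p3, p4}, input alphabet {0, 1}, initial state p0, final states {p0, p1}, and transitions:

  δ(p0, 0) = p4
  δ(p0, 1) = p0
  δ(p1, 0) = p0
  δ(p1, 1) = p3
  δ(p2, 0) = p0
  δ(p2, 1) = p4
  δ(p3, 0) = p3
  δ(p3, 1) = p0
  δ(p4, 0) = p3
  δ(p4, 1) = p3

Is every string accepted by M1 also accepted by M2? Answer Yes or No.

Yes

Exploring the product automaton M1 × M2 from the start pair (A, p0), following both machines on each input symbol, reaches 15 state pairs: (A, p0), (B, p4), (F, p0), (G, p3), (C, p3), (D, p4), (B, p0), (G, p0), (E, p3), (G, p4), (C, p0), (C, p4), (B, p3), (D, p0), (E, p0).
M1 accepts in {A} and M2 accepts in {p0, p1}. The reachable pairs whose M1-component is accepting are (A, p0); in each of them the M2-component is accepting too, so the product for L(M1) \ L(M2) (M1-component accepting, M2-component rejecting) has no reachable accepting pair and the difference is empty.
Hence every string in L(M1) is also in L(M2).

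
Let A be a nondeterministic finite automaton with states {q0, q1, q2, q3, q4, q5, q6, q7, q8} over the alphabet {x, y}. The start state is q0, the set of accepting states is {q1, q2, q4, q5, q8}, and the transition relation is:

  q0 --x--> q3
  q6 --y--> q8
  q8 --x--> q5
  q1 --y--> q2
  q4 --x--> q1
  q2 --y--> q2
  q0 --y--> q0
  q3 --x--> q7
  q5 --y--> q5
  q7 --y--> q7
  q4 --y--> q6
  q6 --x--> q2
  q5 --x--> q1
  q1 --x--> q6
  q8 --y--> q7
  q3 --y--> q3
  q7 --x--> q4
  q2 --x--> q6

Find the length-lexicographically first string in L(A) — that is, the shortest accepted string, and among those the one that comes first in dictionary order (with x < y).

A breadth-first search from q0 reaches an accepting state first via the path q0 → q3 → q7 → q4 on input xxx.
No string of length < 3 is accepted (BFS exhausts all shorter strings without reaching an accepting state), and xxx is the lexicographically least accepting string of length 3.

xxx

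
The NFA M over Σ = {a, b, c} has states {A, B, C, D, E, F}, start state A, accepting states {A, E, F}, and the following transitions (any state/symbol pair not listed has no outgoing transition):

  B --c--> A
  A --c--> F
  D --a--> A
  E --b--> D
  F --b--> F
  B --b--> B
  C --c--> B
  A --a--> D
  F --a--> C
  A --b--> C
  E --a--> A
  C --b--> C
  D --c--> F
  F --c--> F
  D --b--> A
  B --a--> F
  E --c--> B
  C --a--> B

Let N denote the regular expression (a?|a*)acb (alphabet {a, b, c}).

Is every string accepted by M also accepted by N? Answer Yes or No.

The empty string ε is in L(M) but not in L(N).
So L(M) ⊄ L(N).

No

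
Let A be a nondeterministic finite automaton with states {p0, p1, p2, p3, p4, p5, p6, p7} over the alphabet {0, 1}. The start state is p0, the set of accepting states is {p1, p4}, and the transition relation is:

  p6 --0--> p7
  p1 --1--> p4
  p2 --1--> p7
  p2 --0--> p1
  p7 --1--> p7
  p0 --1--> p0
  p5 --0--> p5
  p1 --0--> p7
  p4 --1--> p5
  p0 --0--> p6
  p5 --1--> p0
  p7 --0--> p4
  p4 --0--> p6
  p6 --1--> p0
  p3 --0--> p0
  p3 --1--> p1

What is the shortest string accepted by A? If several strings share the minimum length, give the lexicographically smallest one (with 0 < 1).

A breadth-first search from p0 reaches an accepting state first via the path p0 → p6 → p7 → p4 on input 000.
No string of length < 3 is accepted (BFS exhausts all shorter strings without reaching an accepting state), and 000 is the lexicographically least accepting string of length 3.

000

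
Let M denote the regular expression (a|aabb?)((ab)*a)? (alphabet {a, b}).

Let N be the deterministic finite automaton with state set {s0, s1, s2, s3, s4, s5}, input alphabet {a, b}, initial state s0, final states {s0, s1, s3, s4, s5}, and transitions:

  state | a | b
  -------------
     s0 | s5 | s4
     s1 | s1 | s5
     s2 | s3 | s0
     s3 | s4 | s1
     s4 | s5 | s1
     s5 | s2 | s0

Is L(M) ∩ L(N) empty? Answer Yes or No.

No

The string a is accepted by both M and N.
Hence L(M) ∩ L(N) ≠ ∅.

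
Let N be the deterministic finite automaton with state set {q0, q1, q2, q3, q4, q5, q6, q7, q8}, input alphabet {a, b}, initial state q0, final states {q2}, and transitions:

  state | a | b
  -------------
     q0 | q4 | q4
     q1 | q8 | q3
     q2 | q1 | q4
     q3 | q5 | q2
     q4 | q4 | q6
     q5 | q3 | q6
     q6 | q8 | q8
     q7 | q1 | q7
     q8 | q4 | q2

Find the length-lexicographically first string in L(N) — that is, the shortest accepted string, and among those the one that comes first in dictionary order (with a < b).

A breadth-first search from q0 reaches an accepting state first via the path q0 → q4 → q6 → q8 → q2 on input abab.
No string of length < 4 is accepted (BFS exhausts all shorter strings without reaching an accepting state), and abab is the lexicographically least accepting string of length 4.

abab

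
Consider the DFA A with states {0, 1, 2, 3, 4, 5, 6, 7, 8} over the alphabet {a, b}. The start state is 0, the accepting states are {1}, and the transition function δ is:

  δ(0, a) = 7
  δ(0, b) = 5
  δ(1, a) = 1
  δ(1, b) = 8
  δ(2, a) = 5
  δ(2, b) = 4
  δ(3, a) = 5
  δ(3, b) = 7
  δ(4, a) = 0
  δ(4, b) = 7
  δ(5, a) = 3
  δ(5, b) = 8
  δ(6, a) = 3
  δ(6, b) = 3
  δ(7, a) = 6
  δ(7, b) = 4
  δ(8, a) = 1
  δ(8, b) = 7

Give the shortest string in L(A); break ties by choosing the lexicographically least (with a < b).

A breadth-first search from 0 reaches an accepting state first via the path 0 → 5 → 8 → 1 on input bba.
No string of length < 3 is accepted (BFS exhausts all shorter strings without reaching an accepting state), and bba is the lexicographically least accepting string of length 3.

bba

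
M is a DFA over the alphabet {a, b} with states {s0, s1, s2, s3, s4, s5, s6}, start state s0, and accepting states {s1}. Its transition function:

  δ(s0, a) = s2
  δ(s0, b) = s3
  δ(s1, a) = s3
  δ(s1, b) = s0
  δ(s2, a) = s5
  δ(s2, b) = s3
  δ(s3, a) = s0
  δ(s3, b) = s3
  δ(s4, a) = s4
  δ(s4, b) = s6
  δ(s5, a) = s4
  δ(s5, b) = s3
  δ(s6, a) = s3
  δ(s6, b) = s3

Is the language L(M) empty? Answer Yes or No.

The states reachable from the start state are {s0, s2, s3, s4, s5, s6}.
None of the accepting states {s1} is reachable, so no string is accepted and L(M) = ∅.

Yes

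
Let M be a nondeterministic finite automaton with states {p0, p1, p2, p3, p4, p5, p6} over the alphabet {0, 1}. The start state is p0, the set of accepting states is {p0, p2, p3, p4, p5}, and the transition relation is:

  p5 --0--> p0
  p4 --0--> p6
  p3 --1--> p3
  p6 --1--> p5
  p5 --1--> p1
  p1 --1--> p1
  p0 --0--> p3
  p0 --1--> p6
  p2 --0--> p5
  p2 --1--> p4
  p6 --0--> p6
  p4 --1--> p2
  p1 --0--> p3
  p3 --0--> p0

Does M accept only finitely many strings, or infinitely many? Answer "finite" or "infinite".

State p0 is reachable from the start and can reach an accepting state, and it lies on the cycle p0 → p3 → p0.
Traversing that cycle any number of times yields accepted strings of unbounded length, so the language is infinite.

infinite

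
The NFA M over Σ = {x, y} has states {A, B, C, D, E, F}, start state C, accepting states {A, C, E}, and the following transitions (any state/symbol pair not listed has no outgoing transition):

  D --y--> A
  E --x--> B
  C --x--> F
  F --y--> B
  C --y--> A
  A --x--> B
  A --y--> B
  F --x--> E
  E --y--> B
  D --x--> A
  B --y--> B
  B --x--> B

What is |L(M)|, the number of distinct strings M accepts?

3

The useful subgraph on states {A, C, E, F} is acyclic, so L(M) is finite; the longest accepting path visits 3 useful states, giving maximum string length 2.
Counting accepting paths from C by length: 1 of length 0, 1 of length 1, 1 of length 2. Total 3.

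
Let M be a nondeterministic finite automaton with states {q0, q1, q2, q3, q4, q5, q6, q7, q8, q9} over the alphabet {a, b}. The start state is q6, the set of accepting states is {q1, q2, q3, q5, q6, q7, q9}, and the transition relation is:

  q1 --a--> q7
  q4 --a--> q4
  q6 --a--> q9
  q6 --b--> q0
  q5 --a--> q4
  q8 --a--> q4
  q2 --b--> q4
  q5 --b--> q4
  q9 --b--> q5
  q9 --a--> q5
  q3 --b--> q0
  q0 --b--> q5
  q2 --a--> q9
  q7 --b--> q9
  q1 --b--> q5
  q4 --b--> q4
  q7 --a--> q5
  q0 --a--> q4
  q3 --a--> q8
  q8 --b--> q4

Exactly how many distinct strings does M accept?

The useful subgraph on states {q0, q5, q6, q9} is acyclic, so L(M) is finite; the longest accepting path visits 3 useful states, giving maximum string length 2.
Counting accepting paths from q6 by length: 1 of length 0, 1 of length 1, 3 of length 2. Total 5.

5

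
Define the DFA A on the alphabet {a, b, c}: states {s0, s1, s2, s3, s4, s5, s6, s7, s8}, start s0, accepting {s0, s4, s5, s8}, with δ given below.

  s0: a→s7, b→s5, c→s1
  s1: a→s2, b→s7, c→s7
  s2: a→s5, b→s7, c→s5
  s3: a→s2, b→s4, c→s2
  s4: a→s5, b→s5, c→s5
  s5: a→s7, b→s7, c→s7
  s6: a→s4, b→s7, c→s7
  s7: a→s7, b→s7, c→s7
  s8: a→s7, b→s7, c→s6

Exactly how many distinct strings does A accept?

The useful subgraph on states {s0, s1, s2, s5} is acyclic, so L(A) is finite; the longest accepting path visits 4 useful states, giving maximum string length 3.
Counting accepting paths from s0 by length: 1 of length 0, 1 of length 1, 2 of length 3. Total 4.

4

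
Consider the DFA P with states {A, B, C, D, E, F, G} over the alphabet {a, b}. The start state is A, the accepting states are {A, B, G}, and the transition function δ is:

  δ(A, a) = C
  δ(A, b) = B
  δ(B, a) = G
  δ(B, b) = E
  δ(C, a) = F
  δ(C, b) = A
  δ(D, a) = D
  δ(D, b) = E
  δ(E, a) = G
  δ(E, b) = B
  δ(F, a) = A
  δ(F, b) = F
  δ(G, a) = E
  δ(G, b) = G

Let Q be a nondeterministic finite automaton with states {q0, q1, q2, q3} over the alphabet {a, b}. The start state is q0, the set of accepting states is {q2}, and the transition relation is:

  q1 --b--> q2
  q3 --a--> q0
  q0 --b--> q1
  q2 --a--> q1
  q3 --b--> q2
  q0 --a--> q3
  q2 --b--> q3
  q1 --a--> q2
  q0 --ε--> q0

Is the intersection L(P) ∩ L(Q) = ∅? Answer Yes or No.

No

The string ab is accepted by both P and Q.
Hence L(P) ∩ L(Q) ≠ ∅.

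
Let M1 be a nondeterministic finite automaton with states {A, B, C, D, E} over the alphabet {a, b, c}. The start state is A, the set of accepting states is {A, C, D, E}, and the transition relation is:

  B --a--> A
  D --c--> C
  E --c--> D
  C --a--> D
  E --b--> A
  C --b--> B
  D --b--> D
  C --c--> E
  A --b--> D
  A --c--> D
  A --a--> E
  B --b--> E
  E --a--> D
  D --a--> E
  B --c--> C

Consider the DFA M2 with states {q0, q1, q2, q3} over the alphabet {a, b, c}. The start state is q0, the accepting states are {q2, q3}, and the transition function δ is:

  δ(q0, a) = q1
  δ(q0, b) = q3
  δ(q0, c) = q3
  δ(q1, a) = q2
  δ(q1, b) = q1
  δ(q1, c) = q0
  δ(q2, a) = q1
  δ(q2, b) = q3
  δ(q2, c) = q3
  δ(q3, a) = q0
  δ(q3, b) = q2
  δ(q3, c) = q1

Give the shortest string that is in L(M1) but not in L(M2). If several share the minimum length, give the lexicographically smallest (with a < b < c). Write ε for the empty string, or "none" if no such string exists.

The empty string ε is accepted by M1 but not by M2.
Since ε is the unique shortest string, it is the required witness.

ε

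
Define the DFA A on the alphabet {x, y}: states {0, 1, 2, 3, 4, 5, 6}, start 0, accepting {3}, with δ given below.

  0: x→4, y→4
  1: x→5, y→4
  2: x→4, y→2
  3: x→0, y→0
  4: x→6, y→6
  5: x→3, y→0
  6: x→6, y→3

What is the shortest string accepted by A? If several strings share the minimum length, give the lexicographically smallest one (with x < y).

xxy

A breadth-first search from 0 reaches an accepting state first via the path 0 → 4 → 6 → 3 on input xxy.
No string of length < 3 is accepted (BFS exhausts all shorter strings without reaching an accepting state), and xxy is the lexicographically least accepting string of length 3.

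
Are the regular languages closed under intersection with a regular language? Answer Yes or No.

Yes

This is a special case of closure under intersection: the product of the two DFAs, accepting on F₁ × F₂, recognises the intersection.
So the regular languages are closed under intersection with a regular language.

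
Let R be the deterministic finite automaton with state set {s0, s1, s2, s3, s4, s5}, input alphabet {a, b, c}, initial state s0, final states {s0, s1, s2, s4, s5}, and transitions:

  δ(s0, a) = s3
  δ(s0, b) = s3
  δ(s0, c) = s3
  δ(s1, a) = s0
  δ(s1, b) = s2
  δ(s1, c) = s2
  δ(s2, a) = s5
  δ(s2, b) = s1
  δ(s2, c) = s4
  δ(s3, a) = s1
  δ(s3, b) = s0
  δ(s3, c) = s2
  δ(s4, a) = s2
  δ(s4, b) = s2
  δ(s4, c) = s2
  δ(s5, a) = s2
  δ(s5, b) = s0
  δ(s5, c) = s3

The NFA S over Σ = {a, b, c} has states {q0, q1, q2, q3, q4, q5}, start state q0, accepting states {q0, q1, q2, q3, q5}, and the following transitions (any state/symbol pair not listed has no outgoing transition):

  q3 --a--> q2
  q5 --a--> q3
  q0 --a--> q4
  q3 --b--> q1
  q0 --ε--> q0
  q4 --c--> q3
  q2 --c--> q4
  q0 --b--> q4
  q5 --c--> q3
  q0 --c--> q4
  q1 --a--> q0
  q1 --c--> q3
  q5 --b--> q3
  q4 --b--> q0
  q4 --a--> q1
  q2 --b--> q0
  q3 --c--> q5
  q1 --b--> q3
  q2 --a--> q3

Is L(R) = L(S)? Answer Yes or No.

Exploring the product automaton R × S from the start pair (s0, q0), following both machines on each input symbol, reaches 6 state pairs: (s0, q0), (s3, q4), (s1, q1), (s2, q3), (s5, q2), (s4, q5).
R accepts in {s0, s1, s2, s4, s5} and S accepts in {q0, q1, q2, q3, q5}. In every reachable pair the two components are either both accepting — (s0, q0), (s1, q1), (s2, q3), (s5, q2), (s4, q5) — or both non-accepting, so no string is accepted by exactly one of the machines: L(R) \ L(S) and L(S) \ L(R) are both empty.
Hence every string is accepted by R iff it is accepted by S, and the two languages coincide.

Yes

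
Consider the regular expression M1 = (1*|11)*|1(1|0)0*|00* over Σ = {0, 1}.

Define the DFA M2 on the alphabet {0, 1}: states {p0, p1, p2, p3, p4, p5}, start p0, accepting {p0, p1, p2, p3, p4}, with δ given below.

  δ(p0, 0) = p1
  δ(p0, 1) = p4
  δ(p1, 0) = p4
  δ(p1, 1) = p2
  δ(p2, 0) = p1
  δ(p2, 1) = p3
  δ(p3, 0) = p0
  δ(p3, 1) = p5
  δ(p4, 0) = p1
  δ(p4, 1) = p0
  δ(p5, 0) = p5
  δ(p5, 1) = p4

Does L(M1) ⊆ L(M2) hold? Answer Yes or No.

Converting the expression M1 to a DFA (subset construction, then merging equivalent states) gives the minimal DFA with states {r0, r1, r2, r3, r4, r5}, start state r0, accepting states {r0, r1, r2, r4, r5} and transitions r0: 0→r1, 1→r2; r1: 0→r1, 1→r3; r2: 0→r1, 1→r4; r3: 0→r3, 1→r3; r4: 0→r1, 1→r5; r5: 0→r3, 1→r5.
Exploring the product automaton M1 × M2 from the start pair (r0, p0), following both machines on each input symbol, reaches 13 state pairs: (r0, p0), (r1, p1), (r2, p4), (r1, p4), (r3, p2), (r4, p0), (r3, p0), (r3, p1), (r3, p3), (r5, p4), (r3, p4), (r3, p5), (r5, p0).
M1 accepts in {r0, r1, r2, r4, r5} and M2 accepts in {p0, p1, p2, p3, p4}. The reachable pairs whose M1-component is accepting are (r0, p0), (r1, p1), (r2, p4), (r1, p4), (r4, p0), (r5, p4), (r5, p0); in each of them the M2-component is accepting too, so the product for L(M1) \ L(M2) (M1-component accepting, M2-component rejecting) has no reachable accepting pair and the difference is empty.
Hence every string in L(M1) is also in L(M2).

Yes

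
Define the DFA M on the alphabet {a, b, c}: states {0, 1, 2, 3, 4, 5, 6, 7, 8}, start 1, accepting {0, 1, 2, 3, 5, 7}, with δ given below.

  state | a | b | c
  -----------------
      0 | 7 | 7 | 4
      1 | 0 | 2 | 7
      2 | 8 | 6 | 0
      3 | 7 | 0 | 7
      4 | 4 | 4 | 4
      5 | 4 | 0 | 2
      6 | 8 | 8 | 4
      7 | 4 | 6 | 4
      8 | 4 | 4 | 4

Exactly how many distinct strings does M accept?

9

The useful subgraph on states {0, 1, 2, 7} is acyclic, so L(M) is finite; the longest accepting path visits 4 useful states, giving maximum string length 3.
Counting accepting paths from 1 by length: 1 of length 0, 3 of length 1, 3 of length 2, 2 of length 3. Total 9.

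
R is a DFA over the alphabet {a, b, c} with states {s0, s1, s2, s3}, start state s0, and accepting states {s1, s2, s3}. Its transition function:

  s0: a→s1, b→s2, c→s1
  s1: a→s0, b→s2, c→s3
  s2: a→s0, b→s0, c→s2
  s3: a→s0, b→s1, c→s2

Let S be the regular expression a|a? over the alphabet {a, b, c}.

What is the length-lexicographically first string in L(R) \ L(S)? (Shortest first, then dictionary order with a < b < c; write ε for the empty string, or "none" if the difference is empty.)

The string b is accepted by R but not by S.
No shorter string lies in the difference, and b is the lexicographically first length-1 string in L(R) \ L(S).

b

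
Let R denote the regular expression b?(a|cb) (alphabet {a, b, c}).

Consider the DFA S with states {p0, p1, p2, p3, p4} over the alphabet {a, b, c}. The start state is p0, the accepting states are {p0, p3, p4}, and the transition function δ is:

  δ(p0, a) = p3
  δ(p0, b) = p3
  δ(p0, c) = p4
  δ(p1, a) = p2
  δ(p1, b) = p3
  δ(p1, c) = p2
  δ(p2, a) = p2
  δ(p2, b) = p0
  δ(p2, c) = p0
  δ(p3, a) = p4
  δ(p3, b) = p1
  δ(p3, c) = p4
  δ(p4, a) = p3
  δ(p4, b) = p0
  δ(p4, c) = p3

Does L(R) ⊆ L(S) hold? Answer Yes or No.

Converting the expression R to a DFA (subset construction, then merging equivalent states) gives the minimal DFA with states {r0, r1, r2, r3, r4}, start state r0, accepting states {r1} and transitions r0: a→r1, b→r2, c→r3; r1: a→r4, b→r4, c→r4; r2: a→r1, b→r4, c→r3; r3: a→r4, b→r1, c→r4; r4: a→r4, b→r4, c→r4.
Exploring the product automaton R × S from the start pair (r0, p0), following both machines on each input symbol, reaches 11 state pairs: (r0, p0), (r1, p3), (r2, p3), (r3, p4), (r4, p4), (r4, p1), (r1, p4), (r4, p3), (r1, p0), (r4, p0), (r4, p2).
R accepts in {r1} and S accepts in {p0, p3, p4}. The reachable pairs whose R-component is accepting are (r1, p3), (r1, p4), (r1, p0); in each of them the S-component is accepting too, so the product for L(R) \ L(S) (R-component accepting, S-component rejecting) has no reachable accepting pair and the difference is empty.
Hence every string in L(R) is also in L(S).

Yes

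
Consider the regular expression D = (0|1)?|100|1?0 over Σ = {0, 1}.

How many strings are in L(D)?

5

The expression has no Kleene star, so L(D) is finite. Expanding the alternatives gives {ε, 0, 1, 10, 100}.
That is 1 of length 0, 2 of length 1, 1 of length 2, 1 of length 3: 5 strings in all.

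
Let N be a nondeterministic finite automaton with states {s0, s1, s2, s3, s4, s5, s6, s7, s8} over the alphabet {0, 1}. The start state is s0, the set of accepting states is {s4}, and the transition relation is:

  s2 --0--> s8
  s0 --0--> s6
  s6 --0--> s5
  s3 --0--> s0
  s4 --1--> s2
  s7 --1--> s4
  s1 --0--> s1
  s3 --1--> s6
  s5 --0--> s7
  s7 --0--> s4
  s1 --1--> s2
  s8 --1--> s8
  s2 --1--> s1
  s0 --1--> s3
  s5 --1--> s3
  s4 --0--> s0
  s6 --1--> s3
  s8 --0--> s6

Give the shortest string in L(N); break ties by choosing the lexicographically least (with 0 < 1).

0000

A breadth-first search from s0 reaches an accepting state first via the path s0 → s6 → s5 → s7 → s4 on input 0000.
No string of length < 4 is accepted (BFS exhausts all shorter strings without reaching an accepting state), and 0000 is the lexicographically least accepting string of length 4.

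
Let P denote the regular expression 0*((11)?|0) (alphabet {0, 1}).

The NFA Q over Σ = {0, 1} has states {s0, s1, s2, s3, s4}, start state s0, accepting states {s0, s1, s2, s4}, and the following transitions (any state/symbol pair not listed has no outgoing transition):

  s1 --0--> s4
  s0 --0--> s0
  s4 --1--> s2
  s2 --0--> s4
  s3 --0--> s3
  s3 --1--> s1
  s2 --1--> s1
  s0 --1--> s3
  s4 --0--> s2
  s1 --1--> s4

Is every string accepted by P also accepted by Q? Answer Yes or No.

Yes

Converting the expression P to a DFA (subset construction, then merging equivalent states) gives the minimal DFA with states {p0, p1, p2, p3}, start state p0, accepting states {p0, p3} and transitions p0: 0→p0, 1→p1; p1: 0→p2, 1→p3; p2: 0→p2, 1→p2; p3: 0→p2, 1→p2.
Exploring the product automaton P × Q from the start pair (p0, s0), following both machines on each input symbol, reaches 7 state pairs: (p0, s0), (p1, s3), (p2, s3), (p3, s1), (p2, s1), (p2, s4), (p2, s2).
P accepts in {p0, p3} and Q accepts in {s0, s1, s2, s4}. The reachable pairs whose P-component is accepting are (p0, s0), (p3, s1); in each of them the Q-component is accepting too, so the product for L(P) \ L(Q) (P-component accepting, Q-component rejecting) has no reachable accepting pair and the difference is empty.
Hence every string in L(P) is also in L(Q).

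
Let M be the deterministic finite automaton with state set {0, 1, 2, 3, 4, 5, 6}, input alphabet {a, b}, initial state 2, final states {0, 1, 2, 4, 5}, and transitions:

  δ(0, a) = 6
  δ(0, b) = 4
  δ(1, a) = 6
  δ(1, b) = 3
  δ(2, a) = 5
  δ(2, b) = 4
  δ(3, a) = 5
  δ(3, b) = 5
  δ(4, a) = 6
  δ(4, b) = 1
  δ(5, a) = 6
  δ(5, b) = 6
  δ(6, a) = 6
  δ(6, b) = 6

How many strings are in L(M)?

The useful subgraph on states {1, 2, 3, 4, 5} is acyclic, so L(M) is finite; the longest accepting path visits 5 useful states, giving maximum string length 4.
Counting accepting paths from 2 by length: 1 of length 0, 2 of length 1, 1 of length 2, 2 of length 4. Total 6.

6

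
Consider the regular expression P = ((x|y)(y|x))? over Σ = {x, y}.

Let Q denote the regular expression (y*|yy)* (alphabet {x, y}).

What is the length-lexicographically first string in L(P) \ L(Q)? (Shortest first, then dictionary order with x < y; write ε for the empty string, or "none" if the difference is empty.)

The string xx is accepted by P but not by Q.
No shorter string lies in the difference, and xx is the lexicographically first length-2 string in L(P) \ L(Q).

xx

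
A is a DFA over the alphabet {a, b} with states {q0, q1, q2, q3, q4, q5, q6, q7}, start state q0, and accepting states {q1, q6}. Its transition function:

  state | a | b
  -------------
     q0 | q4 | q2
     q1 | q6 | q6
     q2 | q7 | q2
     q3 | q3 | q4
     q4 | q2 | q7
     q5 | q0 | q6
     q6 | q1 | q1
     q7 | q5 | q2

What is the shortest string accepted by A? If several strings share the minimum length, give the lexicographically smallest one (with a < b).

A breadth-first search from q0 reaches an accepting state first via the path q0 → q4 → q7 → q5 → q6 on input abab.
No string of length < 4 is accepted (BFS exhausts all shorter strings without reaching an accepting state), and abab is the lexicographically least accepting string of length 4.

abab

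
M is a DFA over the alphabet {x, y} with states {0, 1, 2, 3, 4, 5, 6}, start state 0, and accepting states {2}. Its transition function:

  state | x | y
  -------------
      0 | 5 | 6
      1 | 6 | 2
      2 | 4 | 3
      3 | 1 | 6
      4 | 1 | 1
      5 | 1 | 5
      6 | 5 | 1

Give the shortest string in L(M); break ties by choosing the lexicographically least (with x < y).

xxy

A breadth-first search from 0 reaches an accepting state first via the path 0 → 5 → 1 → 2 on input xxy.
No string of length < 3 is accepted (BFS exhausts all shorter strings without reaching an accepting state), and xxy is the lexicographically least accepting string of length 3.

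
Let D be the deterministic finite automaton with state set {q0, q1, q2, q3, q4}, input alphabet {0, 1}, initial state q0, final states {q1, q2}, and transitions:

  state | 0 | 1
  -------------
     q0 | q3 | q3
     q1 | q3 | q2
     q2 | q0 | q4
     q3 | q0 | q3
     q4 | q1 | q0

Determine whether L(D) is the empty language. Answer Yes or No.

Yes

The states reachable from the start state are {q0, q3}.
None of the accepting states {q1, q2} is reachable, so no string is accepted and L(D) = ∅.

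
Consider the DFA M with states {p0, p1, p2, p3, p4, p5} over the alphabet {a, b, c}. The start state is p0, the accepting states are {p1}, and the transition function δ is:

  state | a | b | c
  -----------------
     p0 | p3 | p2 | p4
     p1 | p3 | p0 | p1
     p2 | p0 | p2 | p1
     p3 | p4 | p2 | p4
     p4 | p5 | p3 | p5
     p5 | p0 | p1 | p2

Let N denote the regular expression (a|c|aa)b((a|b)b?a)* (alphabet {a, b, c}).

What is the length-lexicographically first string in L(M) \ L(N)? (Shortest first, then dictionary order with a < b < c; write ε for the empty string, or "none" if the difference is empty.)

bc

The string bc is accepted by M but not by N.
No shorter string lies in the difference, and bc is the lexicographically first length-2 string in L(M) \ L(N).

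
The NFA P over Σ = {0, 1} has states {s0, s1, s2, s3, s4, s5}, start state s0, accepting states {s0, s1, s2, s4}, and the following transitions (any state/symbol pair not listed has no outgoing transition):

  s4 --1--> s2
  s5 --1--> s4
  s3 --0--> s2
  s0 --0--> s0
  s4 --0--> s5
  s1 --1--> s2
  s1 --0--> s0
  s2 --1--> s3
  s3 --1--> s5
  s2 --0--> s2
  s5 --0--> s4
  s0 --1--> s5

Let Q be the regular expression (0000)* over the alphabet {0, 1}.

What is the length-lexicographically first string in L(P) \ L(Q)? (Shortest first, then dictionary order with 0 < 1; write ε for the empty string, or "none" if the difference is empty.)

0

The string 0 is accepted by P but not by Q.
No shorter string lies in the difference, and 0 is the lexicographically first length-1 string in L(P) \ L(Q).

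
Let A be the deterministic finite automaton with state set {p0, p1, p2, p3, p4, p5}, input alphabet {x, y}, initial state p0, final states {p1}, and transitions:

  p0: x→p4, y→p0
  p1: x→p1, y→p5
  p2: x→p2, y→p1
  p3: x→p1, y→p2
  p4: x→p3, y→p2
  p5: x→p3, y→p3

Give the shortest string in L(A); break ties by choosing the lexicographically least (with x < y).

xxx

A breadth-first search from p0 reaches an accepting state first via the path p0 → p4 → p3 → p1 on input xxx.
No string of length < 3 is accepted (BFS exhausts all shorter strings without reaching an accepting state), and xxx is the lexicographically least accepting string of length 3.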